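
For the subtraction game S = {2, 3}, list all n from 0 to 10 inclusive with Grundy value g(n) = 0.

0, 1, 5, 6, 10

Compute g(0), g(1), … for moves {2, 3}:
k:     0  1  2  3  4  5  6  7  8  9 10
g(k):  0  0  1  1  2  0  0  1  1  2  0
The P-positions (g = 0) in 0..10 are 0, 1, 5, 6, 10.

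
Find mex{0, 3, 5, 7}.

0 is in the set but 1 is not, so the mex is 1.

1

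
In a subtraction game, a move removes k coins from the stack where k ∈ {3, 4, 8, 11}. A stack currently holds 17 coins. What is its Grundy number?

1

Build the Grundy sequence with g(k) = mex{g(k−s) : s ∈ {3, 4, 8, 11}, s ≤ k}:
k:     0  1  2  3  4  5  6  7  8  9 10 11 12 13 14 15 16 17
g(k):  0  0  0  1  1  1  2  0  2  3  1  3  4  2  0  2  0  1
So g(17) = 1.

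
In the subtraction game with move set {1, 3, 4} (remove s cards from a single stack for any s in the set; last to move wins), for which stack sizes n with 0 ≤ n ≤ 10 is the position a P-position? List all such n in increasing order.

0, 2, 7, 9

Grundy values for subtraction set {1, 3, 4}:
k:     0  1  2  3  4  5  6  7  8  9 10
g(k):  0  1  0  1  2  3  2  0  1  0  1
The P-positions (g = 0) in 0..10 are 0, 2, 7, 9.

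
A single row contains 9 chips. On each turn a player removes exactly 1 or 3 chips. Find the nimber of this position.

1

Compute g(0), g(1), … for moves {1, 3}:
k:     0  1  2  3  4  5  6  7  8  9
g(k):  0  1  0  1  0  1  0  1  0  1
So g(9) = 1.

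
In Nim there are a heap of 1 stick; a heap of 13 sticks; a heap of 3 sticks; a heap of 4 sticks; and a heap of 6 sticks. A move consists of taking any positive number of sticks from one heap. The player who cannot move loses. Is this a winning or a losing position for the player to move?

In binary:
  0001  (1)
  1101  (13)
  0011  (3)
  0100  (4)
  0110  (6)
  ----
  1101  (13)
The nim-sum is 13 ≠ 0, so this is an N-position: the player to move can win.

Winning position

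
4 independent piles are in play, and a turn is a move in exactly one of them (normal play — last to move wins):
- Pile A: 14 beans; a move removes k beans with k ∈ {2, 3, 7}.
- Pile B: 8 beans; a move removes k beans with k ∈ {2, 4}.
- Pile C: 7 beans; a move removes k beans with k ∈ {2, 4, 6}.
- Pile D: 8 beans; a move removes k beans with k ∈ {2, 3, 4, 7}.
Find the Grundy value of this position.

1

Build the Grundy sequence for pile A with g(k) = mex{g(k−s) : s ∈ {2, 3, 7}, s ≤ k}:
k:     0  1  2  3  4  5  6  7  8  9 10 11 12 13 14
g(k):  0  0  1  1  2  0  0  1  1  2  0  0  1  1  2
So g(14) = 2.
Build the Grundy sequence for pile B with g(k) = mex{g(k−s) : s ∈ {2, 4}, s ≤ k}:
g(0) = mex{} = 0
g(1) = mex{} = 0
g(2) = mex{0} = 1
g(3) = mex{0} = 1
g(4) = mex{0,1} = 2
g(5) = mex{0,1} = 2
g(6) = mex{1,2} = 0
g(7) = mex{1,2} = 0
g(8) = mex{0,2} = 1
So g(8) = 1.
Build the Grundy sequence for pile C with g(k) = mex{g(k−s) : s ∈ {2, 4, 6}, s ≤ k}:
g(0) = mex{} = 0
g(1) = mex{} = 0
g(2) = mex{0} = 1
g(3) = mex{0} = 1
g(4) = mex{0,1} = 2
g(5) = mex{0,1} = 2
g(6) = mex{0,1,2} = 3
g(7) = mex{0,1,2} = 3
So g(7) = 3.
For pile D, compute g(0), g(1), … with moves {2, 3, 4, 7}:
g(0) = mex{} = 0
g(1) = mex{} = 0
g(2) = mex{0} = 1
g(3) = mex{0} = 1
g(4) = mex{0,1} = 2
g(5) = mex{0,1} = 2
g(6) = mex{1,2} = 0
g(7) = mex{0,1,2} = 3
g(8) = mex{0,2} = 1
So g(8) = 1.
The value of a disjunctive sum is the nim-sum of the parts.
Combined value = 2 XOR 1 XOR 3 XOR 1 = 1.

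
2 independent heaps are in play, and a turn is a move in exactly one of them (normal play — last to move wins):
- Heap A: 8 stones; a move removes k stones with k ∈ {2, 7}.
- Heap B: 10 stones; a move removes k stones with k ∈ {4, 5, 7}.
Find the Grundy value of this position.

0

Build the Grundy sequence for heap A with g(k) = mex{g(k−s) : s ∈ {2, 7}, s ≤ k}:
k:     0  1  2  3  4  5  6  7  8
g(k):  0  0  1  1  0  0  1  1  2
So g(8) = 2.
Grundy values for heap B (subtraction set {4, 5, 7}):
g(0) = mex{} = 0
g(1) = mex{} = 0
g(2) = mex{} = 0
g(3) = mex{} = 0
g(4) = mex{0} = 1
g(5) = mex{0} = 1
g(6) = mex{0} = 1
g(7) = mex{0} = 1
g(8) = mex{0,1} = 2
g(9) = mex{0,1} = 2
g(10) = mex{0,1} = 2
So g(10) = 2.
The value of a disjunctive sum is the nim-sum of the parts.
Combined value = 2 ⊕ 2 = 0.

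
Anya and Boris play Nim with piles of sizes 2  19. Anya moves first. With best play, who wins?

Compute the nim-sum pairwise:
2 ⊕ 19 = 17
The nim-sum is 17 ≠ 0, so this is an N-position: the player to move can win; Anya has a winning move.

Anya wins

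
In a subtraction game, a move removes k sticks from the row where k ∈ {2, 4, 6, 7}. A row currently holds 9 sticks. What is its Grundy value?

Compute g(0), g(1), … for moves {2, 4, 6, 7}:
g(0) = mex{} = 0
g(1) = mex{} = 0
g(2) = mex{0} = 1
g(3) = mex{0} = 1
g(4) = mex{0,1} = 2
g(5) = mex{0,1} = 2
g(6) = mex{0,1,2} = 3
g(7) = mex{0,1,2} = 3
g(8) = mex{0,1,2,3} = 4
g(9) = mex{1,2,3} = 0
So g(9) = 0.

0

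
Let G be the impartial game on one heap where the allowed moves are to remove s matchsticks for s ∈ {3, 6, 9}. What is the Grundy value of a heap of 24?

0

Compute g(0), g(1), … for moves {3, 6, 9}:
k:     0  1  2  3  4  5  6  7  8  9 10 11 12 13 14 15 16 17 18 19 20 21 22 23 24
g(k):  0  0  0  1  1  1  2  2  2  3  3  3  0  0  0  1  1  1  2  2  2  3  3  3  0
So g(24) = 0.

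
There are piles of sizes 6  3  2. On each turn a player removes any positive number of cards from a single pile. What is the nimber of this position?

7

In binary:
  110  (6)
  011  (3)
  010  (2)
  ---
  111  (7)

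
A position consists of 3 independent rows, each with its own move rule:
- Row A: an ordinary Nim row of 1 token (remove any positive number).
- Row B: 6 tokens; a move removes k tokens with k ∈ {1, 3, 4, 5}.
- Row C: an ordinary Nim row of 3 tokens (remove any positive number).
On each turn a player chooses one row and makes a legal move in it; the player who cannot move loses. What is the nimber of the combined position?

0

Row A is a plain Nim row of size 1, so its Grundy value is 1.
Grundy values for row B (subtraction set {1, 3, 4, 5}):
k:     0  1  2  3  4  5  6
g(k):  0  1  0  1  2  3  2
So g(6) = 2.
Row C is a plain Nim row of size 3, so its Grundy value is 3.
The value of a disjunctive sum is the nim-sum of the parts.
Combined value = 1 XOR 2 XOR 3 = 0.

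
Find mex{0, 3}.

1

0 is in the set but 1 is not, so the mex is 1.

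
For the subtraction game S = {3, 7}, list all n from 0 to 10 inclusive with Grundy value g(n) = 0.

0, 1, 2, 6, 10

Build the Grundy sequence with g(k) = mex{g(k−s) : s ∈ {3, 7}, s ≤ k}:
g(0) = mex{} = 0
g(1) = mex{} = 0
g(2) = mex{} = 0
g(3) = mex{0} = 1
g(4) = mex{0} = 1
g(5) = mex{0} = 1
g(6) = mex{1} = 0
g(7) = mex{0,1} = 2
g(8) = mex{0,1} = 2
g(9) = mex{0} = 1
g(10) = mex{1,2} = 0
The P-positions (g = 0) in 0..10 are 0, 1, 2, 6, 10.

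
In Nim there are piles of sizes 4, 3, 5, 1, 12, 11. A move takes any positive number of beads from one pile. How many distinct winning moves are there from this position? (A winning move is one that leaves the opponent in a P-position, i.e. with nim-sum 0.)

3

Compute the nim-sum pairwise:
4 ⊕ 3 = 7
7 ⊕ 5 = 2
2 ⊕ 1 = 3
3 ⊕ 12 = 15
15 ⊕ 11 = 4
The overall nim-sum is X = 4. A pile of size p has a winning move iff p XOR X < p (reduce it to p XOR X).
  4: 4 XOR 4 = 0 < 4 — winning move (to 0).
  3: 3 XOR 4 = 7 ≥ 3 — no move.
  5: 5 XOR 4 = 1 < 5 — winning move (to 1).
  1: 1 XOR 4 = 5 ≥ 1 — no move.
  12: 12 XOR 4 = 8 < 12 — winning move (to 8).
  11: 11 XOR 4 = 15 ≥ 11 — no move.
That gives 3 winning moves.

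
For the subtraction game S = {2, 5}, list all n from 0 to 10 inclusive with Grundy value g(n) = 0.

0, 1, 4, 7, 8

Build the Grundy sequence with g(k) = mex{g(k−s) : s ∈ {2, 5}, s ≤ k}:
g(0) = mex{} = 0
g(1) = mex{} = 0
g(2) = mex{0} = 1
g(3) = mex{0} = 1
g(4) = mex{1} = 0
g(5) = mex{0,1} = 2
g(6) = mex{0} = 1
g(7) = mex{1,2} = 0
g(8) = mex{1} = 0
g(9) = mex{0} = 1
g(10) = mex{0,2} = 1
The P-positions (g = 0) in 0..10 are 0, 1, 4, 7, 8.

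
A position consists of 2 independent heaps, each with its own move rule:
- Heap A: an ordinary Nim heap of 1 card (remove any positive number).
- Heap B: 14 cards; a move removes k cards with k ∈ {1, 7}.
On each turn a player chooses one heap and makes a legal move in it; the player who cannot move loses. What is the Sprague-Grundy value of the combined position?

1

Heap A is a plain Nim heap of size 1, so its Grundy value is 1.
Grundy values for heap B (subtraction set {1, 7}):
k:     0  1  2  3  4  5  6  7  8  9 10 11 12 13 14
g(k):  0  1  0  1  0  1  0  1  0  1  0  1  0  1  0
So g(14) = 0.
By the Sprague-Grundy theorem, the Grundy value of a sum of independent games is the XOR of the component values.
Combined value = 1 ⊕ 0 = 1.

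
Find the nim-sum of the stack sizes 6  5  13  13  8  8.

Bitwise XOR of the heap sizes:
  0110  (6)
  0101  (5)
  1101  (13)
  1101  (13)
  1000  (8)
  1000  (8)
  ----
  0011  (3)

3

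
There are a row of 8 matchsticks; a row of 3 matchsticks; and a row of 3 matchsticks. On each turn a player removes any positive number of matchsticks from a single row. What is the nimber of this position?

8

Compute the nim-sum pairwise:
8 ⊕ 3 = 11
11 ⊕ 3 = 8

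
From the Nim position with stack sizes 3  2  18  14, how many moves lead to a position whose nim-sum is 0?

1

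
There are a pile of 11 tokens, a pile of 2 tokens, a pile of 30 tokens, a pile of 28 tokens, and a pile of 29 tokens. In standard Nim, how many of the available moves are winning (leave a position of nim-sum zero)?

Compute the nim-sum pairwise:
11 ^ 2 = 9
9 ^ 30 = 23
23 ^ 28 = 11
11 ^ 29 = 22
The overall nim-sum is X = 22. A pile of size p has a winning move iff p XOR X < p (reduce it to p XOR X).
  11: 11 XOR 22 = 29 ≥ 11 — no move.
  2: 2 XOR 22 = 20 ≥ 2 — no move.
  30: 30 XOR 22 = 8 < 30 — winning move (to 8).
  28: 28 XOR 22 = 10 < 28 — winning move (to 10).
  29: 29 XOR 22 = 11 < 29 — winning move (to 11).
That gives 3 winning moves.

3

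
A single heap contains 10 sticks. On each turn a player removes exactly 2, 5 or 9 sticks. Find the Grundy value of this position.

Compute g(0), g(1), … for moves {2, 5, 9}:
k:     0  1  2  3  4  5  6  7  8  9 10
g(k):  0  0  1  1  0  2  1  0  0  1  1
So g(10) = 1.

1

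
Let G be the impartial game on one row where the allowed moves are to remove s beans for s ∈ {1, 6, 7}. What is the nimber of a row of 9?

Compute g(0), g(1), … for moves {1, 6, 7}:
g(0) = mex{} = 0
g(1) = mex{0} = 1
g(2) = mex{1} = 0
g(3) = mex{0} = 1
g(4) = mex{1} = 0
g(5) = mex{0} = 1
g(6) = mex{0,1} = 2
g(7) = mex{0,1,2} = 3
g(8) = mex{0,1,3} = 2
g(9) = mex{0,1,2} = 3
So g(9) = 3.

3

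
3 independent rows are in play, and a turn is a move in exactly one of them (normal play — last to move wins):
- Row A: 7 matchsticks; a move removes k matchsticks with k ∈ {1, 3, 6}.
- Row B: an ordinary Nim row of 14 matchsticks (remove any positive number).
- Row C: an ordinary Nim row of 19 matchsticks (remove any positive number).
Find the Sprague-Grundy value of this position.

Build the Grundy sequence for row A with g(k) = mex{g(k−s) : s ∈ {1, 3, 6}, s ≤ k}:
g(0) = mex{} = 0
g(1) = mex{0} = 1
g(2) = mex{1} = 0
g(3) = mex{0} = 1
g(4) = mex{1} = 0
g(5) = mex{0} = 1
g(6) = mex{0,1} = 2
g(7) = mex{0,1,2} = 3
So g(7) = 3.
Row B is a plain Nim row of size 14, so its Grundy value is 14.
Row C is a plain Nim row of size 19, so its Grundy value is 19.
The value of a disjunctive sum is the nim-sum of the parts.
Combined value = 3 XOR 14 XOR 19 = 30.

30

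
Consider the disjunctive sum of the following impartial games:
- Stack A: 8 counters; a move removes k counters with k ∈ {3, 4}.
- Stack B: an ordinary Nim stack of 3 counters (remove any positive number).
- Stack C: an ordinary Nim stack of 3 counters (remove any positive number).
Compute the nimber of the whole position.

Grundy values for stack A (subtraction set {3, 4}):
k:     0  1  2  3  4  5  6  7  8
g(k):  0  0  0  1  1  1  2  0  0
So g(8) = 0.
Stack B is a plain Nim stack of size 3, so its Grundy value is 3.
Stack C is a plain Nim stack of size 3, so its Grundy value is 3.
By the Sprague-Grundy theorem, the Grundy value of a sum of independent games is the XOR of the component values.
Combined value = 0 ⊕ 3 ⊕ 3 = 0.

0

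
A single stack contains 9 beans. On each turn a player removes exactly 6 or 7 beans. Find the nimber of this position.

1

Compute g(0), g(1), … for moves {6, 7}:
g(0) = mex{} = 0
g(1) = mex{} = 0
g(2) = mex{} = 0
g(3) = mex{} = 0
g(4) = mex{} = 0
g(5) = mex{} = 0
g(6) = mex{0} = 1
g(7) = mex{0} = 1
g(8) = mex{0} = 1
g(9) = mex{0} = 1
So g(9) = 1.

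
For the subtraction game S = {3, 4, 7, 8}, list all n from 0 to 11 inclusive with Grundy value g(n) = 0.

0, 1, 2, 11

Build the Grundy sequence with g(k) = mex{g(k−s) : s ∈ {3, 4, 7, 8}, s ≤ k}:
k:     0  1  2  3  4  5  6  7  8  9 10 11
g(k):  0  0  0  1  1  1  2  2  2  3  3  0
The P-positions (g = 0) in 0..11 are 0, 1, 2, 11.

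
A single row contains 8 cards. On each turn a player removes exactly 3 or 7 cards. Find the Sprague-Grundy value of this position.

2

Build the Grundy sequence with g(k) = mex{g(k−s) : s ∈ {3, 7}, s ≤ k}:
k:     0  1  2  3  4  5  6  7  8
g(k):  0  0  0  1  1  1  0  2  2
So g(8) = 2.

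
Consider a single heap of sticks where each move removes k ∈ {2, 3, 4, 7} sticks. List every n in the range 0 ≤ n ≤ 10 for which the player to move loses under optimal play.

0, 1, 6

Compute g(0), g(1), … for moves {2, 3, 4, 7}:
k:     0  1  2  3  4  5  6  7  8  9 10
g(k):  0  0  1  1  2  2  0  3  1  4  2
The P-positions (g = 0) in 0..10 are 0, 1, 6.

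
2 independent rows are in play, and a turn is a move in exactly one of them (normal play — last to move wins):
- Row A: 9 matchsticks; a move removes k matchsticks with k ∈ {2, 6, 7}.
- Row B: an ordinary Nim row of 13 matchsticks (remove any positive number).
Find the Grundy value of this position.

Build the Grundy sequence for row A with g(k) = mex{g(k−s) : s ∈ {2, 6, 7}, s ≤ k}:
g(0) = mex{} = 0
g(1) = mex{} = 0
g(2) = mex{0} = 1
g(3) = mex{0} = 1
g(4) = mex{1} = 0
g(5) = mex{1} = 0
g(6) = mex{0} = 1
g(7) = mex{0} = 1
g(8) = mex{0,1} = 2
g(9) = mex{1} = 0
So g(9) = 0.
Row B is a plain Nim row of size 13, so its Grundy value is 13.
The value of a disjunctive sum is the nim-sum of the parts.
Combined value = 0 ⊕ 13 = 13.

13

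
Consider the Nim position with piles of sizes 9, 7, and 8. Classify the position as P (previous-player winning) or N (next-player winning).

N-position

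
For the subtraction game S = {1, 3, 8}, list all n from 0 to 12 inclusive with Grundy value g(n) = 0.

0, 2, 4, 6, 11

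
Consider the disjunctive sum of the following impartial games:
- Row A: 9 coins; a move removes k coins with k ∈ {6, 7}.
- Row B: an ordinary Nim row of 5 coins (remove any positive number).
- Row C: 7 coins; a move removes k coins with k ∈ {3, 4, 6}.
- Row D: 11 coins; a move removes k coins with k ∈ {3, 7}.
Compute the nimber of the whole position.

6

Grundy values for row A (subtraction set {6, 7}):
g(0) = mex{} = 0
g(1) = mex{} = 0
g(2) = mex{} = 0
g(3) = mex{} = 0
g(4) = mex{} = 0
g(5) = mex{} = 0
g(6) = mex{0} = 1
g(7) = mex{0} = 1
g(8) = mex{0} = 1
g(9) = mex{0} = 1
So g(9) = 1.
Row B is a plain Nim row of size 5, so its Grundy value is 5.
For row C, compute g(0), g(1), … with moves {3, 4, 6}:
g(0) = mex{} = 0
g(1) = mex{} = 0
g(2) = mex{} = 0
g(3) = mex{0} = 1
g(4) = mex{0} = 1
g(5) = mex{0} = 1
g(6) = mex{0,1} = 2
g(7) = mex{0,1} = 2
So g(7) = 2.
Build the Grundy sequence for row D with g(k) = mex{g(k−s) : s ∈ {3, 7}, s ≤ k}:
g(0) = mex{} = 0
g(1) = mex{} = 0
g(2) = mex{} = 0
g(3) = mex{0} = 1
g(4) = mex{0} = 1
g(5) = mex{0} = 1
g(6) = mex{1} = 0
g(7) = mex{0,1} = 2
g(8) = mex{0,1} = 2
g(9) = mex{0} = 1
g(10) = mex{1,2} = 0
g(11) = mex{1,2} = 0
So g(11) = 0.
By the Sprague-Grundy theorem, the Grundy value of a sum of independent games is the XOR of the component values.
Combined value = 1 XOR 5 XOR 2 XOR 0 = 6.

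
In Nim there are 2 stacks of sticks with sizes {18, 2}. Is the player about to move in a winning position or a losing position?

Winning position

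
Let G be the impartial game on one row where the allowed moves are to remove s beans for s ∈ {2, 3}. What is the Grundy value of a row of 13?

1

Grundy values for subtraction set {2, 3}:
g(0) = mex{} = 0
g(1) = mex{} = 0
g(2) = mex{0} = 1
g(3) = mex{0} = 1
g(4) = mex{0,1} = 2
g(5) = mex{1} = 0
g(6) = mex{1,2} = 0
g(7) = mex{0,2} = 1
g(8) = mex{0} = 1
g(9) = mex{0,1} = 2
g(10) = mex{1} = 0
g(11) = mex{1,2} = 0
g(12) = mex{0,2} = 1
g(13) = mex{0} = 1
So g(13) = 1.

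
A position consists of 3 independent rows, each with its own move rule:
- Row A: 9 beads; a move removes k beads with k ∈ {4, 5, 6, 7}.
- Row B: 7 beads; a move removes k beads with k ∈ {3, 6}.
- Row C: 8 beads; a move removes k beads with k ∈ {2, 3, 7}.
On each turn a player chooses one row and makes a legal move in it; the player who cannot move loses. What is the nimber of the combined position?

1

Grundy values for row A (subtraction set {4, 5, 6, 7}):
g(0) = mex{} = 0
g(1) = mex{} = 0
g(2) = mex{} = 0
g(3) = mex{} = 0
g(4) = mex{0} = 1
g(5) = mex{0} = 1
g(6) = mex{0} = 1
g(7) = mex{0} = 1
g(8) = mex{0,1} = 2
g(9) = mex{0,1} = 2
So g(9) = 2.
For row B, compute g(0), g(1), … with moves {3, 6}:
g(0) = mex{} = 0
g(1) = mex{} = 0
g(2) = mex{} = 0
g(3) = mex{0} = 1
g(4) = mex{0} = 1
g(5) = mex{0} = 1
g(6) = mex{0,1} = 2
g(7) = mex{0,1} = 2
So g(7) = 2.
Grundy values for row C (subtraction set {2, 3, 7}):
g(0) = mex{} = 0
g(1) = mex{} = 0
g(2) = mex{0} = 1
g(3) = mex{0} = 1
g(4) = mex{0,1} = 2
g(5) = mex{1} = 0
g(6) = mex{1,2} = 0
g(7) = mex{0,2} = 1
g(8) = mex{0} = 1
So g(8) = 1.
By the Sprague-Grundy theorem, the Grundy value of a sum of independent games is the XOR of the component values.
Combined value = 2 ⊕ 2 ⊕ 1 = 1.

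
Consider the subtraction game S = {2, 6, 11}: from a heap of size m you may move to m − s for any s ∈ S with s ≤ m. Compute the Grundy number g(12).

2

Build the Grundy sequence with g(k) = mex{g(k−s) : s ∈ {2, 6, 11}, s ≤ k}:
g(0) = mex{} = 0
g(1) = mex{} = 0
g(2) = mex{0} = 1
g(3) = mex{0} = 1
g(4) = mex{1} = 0
g(5) = mex{1} = 0
g(6) = mex{0} = 1
g(7) = mex{0} = 1
g(8) = mex{1} = 0
g(9) = mex{1} = 0
g(10) = mex{0} = 1
g(11) = mex{0} = 1
g(12) = mex{0,1} = 2
So g(12) = 2.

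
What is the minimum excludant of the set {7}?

0 is not in the set, so the mex is 0.

0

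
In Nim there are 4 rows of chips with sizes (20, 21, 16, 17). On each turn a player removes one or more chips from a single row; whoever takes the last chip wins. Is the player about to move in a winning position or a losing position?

Losing position

Nim-sum: 20 ^ 21 ^ 16 ^ 17 = 0.
The nim-sum is 0, so this is a P-position: the player to move is in a losing position under optimal play.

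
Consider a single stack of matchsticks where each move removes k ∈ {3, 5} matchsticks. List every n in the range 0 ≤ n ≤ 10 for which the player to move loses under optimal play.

0, 1, 2, 8, 9, 10

Grundy values for subtraction set {3, 5}:
k:     0  1  2  3  4  5  6  7  8  9 10
g(k):  0  0  0  1  1  1  2  2  0  0  0
The P-positions (g = 0) in 0..10 are 0, 1, 2, 8, 9, 10.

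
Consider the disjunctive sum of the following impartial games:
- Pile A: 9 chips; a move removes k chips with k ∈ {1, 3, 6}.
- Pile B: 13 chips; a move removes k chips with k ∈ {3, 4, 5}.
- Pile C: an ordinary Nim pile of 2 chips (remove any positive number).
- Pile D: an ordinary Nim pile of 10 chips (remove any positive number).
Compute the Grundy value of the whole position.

9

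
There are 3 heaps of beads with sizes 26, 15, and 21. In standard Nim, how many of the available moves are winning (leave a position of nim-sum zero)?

Write each in binary and XOR column by column:
  11010  (26)
  01111  (15)
  10101  (21)
  -----
  00000  (0)
The nim-sum is already 0, so every move leaves a nonzero nim-sum — there are no winning moves.

0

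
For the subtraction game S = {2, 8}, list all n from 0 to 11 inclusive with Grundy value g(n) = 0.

0, 1, 4, 5, 10, 11

Grundy values for subtraction set {2, 8}:
g(0) = mex{} = 0
g(1) = mex{} = 0
g(2) = mex{0} = 1
g(3) = mex{0} = 1
g(4) = mex{1} = 0
g(5) = mex{1} = 0
g(6) = mex{0} = 1
g(7) = mex{0} = 1
g(8) = mex{0,1} = 2
g(9) = mex{0,1} = 2
g(10) = mex{1,2} = 0
g(11) = mex{1,2} = 0
The P-positions (g = 0) in 0..11 are 0, 1, 4, 5, 10, 11.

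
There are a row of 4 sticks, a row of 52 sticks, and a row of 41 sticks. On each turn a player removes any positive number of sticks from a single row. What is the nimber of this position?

Nim-sum: 4 ^ 52 ^ 41 = 25.

25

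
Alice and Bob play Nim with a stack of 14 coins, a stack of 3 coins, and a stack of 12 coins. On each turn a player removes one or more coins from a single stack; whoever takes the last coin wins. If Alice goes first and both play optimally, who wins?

Alice wins

Nim-sum: 14 XOR 3 XOR 12 = 1.
The nim-sum is 1 ≠ 0, so this is an N-position: the player to move can win; Alice has a winning move.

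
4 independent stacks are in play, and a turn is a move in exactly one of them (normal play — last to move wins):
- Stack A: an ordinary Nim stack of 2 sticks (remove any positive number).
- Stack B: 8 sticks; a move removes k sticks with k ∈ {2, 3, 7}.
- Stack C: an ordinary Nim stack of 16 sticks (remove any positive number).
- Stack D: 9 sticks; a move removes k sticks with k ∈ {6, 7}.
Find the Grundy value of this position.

Stack A is a plain Nim stack of size 2, so its Grundy value is 2.
Build the Grundy sequence for stack B with g(k) = mex{g(k−s) : s ∈ {2, 3, 7}, s ≤ k}:
g(0) = mex{} = 0
g(1) = mex{} = 0
g(2) = mex{0} = 1
g(3) = mex{0} = 1
g(4) = mex{0,1} = 2
g(5) = mex{1} = 0
g(6) = mex{1,2} = 0
g(7) = mex{0,2} = 1
g(8) = mex{0} = 1
So g(8) = 1.
Stack C is a plain Nim stack of size 16, so its Grundy value is 16.
For stack D, compute g(0), g(1), … with moves {6, 7}:
k:     0  1  2  3  4  5  6  7  8  9
g(k):  0  0  0  0  0  0  1  1  1  1
So g(9) = 1.
By the Sprague-Grundy theorem, the Grundy value of a sum of independent games is the XOR of the component values.
Combined value = 2 XOR 1 XOR 16 XOR 1 = 18.

18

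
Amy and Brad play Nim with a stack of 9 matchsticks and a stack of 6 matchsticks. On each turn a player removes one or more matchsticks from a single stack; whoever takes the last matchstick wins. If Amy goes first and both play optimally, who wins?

Amy wins

Compute the nim-sum pairwise:
9 XOR 6 = 15
The nim-sum is 15 ≠ 0, so this is an N-position: the player to move can win; Amy has a winning move.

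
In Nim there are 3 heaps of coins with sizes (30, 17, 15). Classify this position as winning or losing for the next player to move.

Losing position

Nim-sum: 30 ^ 17 ^ 15 = 0.
The nim-sum is 0, so this is a P-position: the player to move is in a losing position under optimal play.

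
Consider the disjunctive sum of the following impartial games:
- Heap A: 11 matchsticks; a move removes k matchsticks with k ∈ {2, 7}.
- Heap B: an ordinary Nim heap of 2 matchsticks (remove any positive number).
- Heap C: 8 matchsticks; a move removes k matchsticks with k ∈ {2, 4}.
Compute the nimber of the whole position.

Grundy values for heap A (subtraction set {2, 7}):
g(0) = mex{} = 0
g(1) = mex{} = 0
g(2) = mex{0} = 1
g(3) = mex{0} = 1
g(4) = mex{1} = 0
g(5) = mex{1} = 0
g(6) = mex{0} = 1
g(7) = mex{0} = 1
g(8) = mex{0,1} = 2
g(9) = mex{1} = 0
g(10) = mex{1,2} = 0
g(11) = mex{0} = 1
So g(11) = 1.
Heap B is a plain Nim heap of size 2, so its Grundy value is 2.
Build the Grundy sequence for heap C with g(k) = mex{g(k−s) : s ∈ {2, 4}, s ≤ k}:
k:     0  1  2  3  4  5  6  7  8
g(k):  0  0  1  1  2  2  0  0  1
So g(8) = 1.
The value of a disjunctive sum is the nim-sum of the parts.
Combined value = 1 ⊕ 2 ⊕ 1 = 2.

2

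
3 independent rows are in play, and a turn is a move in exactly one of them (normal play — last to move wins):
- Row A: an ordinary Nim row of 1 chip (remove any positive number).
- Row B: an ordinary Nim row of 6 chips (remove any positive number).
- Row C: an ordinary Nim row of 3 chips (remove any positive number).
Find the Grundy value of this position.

Row A is a plain Nim row of size 1, so its Grundy value is 1.
Row B is a plain Nim row of size 6, so its Grundy value is 6.
Row C is a plain Nim row of size 3, so its Grundy value is 3.
By the Sprague-Grundy theorem, the Grundy value of a sum of independent games is the XOR of the component values.
Combined value = 1 ⊕ 6 ⊕ 3 = 4.

4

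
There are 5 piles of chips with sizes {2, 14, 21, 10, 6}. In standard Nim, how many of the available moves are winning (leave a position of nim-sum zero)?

1

In binary:
  00010  (2)
  01110  (14)
  10101  (21)
  01010  (10)
  00110  (6)
  -----
  10101  (21)
The overall nim-sum is X = 21. A pile of size p has a winning move iff p XOR X < p (reduce it to p XOR X).
  2: 2 XOR 21 = 23 ≥ 2 — no move.
  14: 14 XOR 21 = 27 ≥ 14 — no move.
  21: 21 XOR 21 = 0 < 21 — winning move (to 0).
  10: 10 XOR 21 = 31 ≥ 10 — no move.
  6: 6 XOR 21 = 19 ≥ 6 — no move.
That gives 1 winning move.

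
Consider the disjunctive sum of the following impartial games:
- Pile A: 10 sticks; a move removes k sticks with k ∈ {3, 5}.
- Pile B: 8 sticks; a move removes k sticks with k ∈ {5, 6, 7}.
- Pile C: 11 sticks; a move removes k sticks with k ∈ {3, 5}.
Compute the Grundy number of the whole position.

0

For pile A, compute g(0), g(1), … with moves {3, 5}:
g(0) = mex{} = 0
g(1) = mex{} = 0
g(2) = mex{} = 0
g(3) = mex{0} = 1
g(4) = mex{0} = 1
g(5) = mex{0} = 1
g(6) = mex{0,1} = 2
g(7) = mex{0,1} = 2
g(8) = mex{1} = 0
g(9) = mex{1,2} = 0
g(10) = mex{1,2} = 0
So g(10) = 0.
For pile B, compute g(0), g(1), … with moves {5, 6, 7}:
k:     0  1  2  3  4  5  6  7  8
g(k):  0  0  0  0  0  1  1  1  1
So g(8) = 1.
For pile C, compute g(0), g(1), … with moves {3, 5}:
g(0) = mex{} = 0
g(1) = mex{} = 0
g(2) = mex{} = 0
g(3) = mex{0} = 1
g(4) = mex{0} = 1
g(5) = mex{0} = 1
g(6) = mex{0,1} = 2
g(7) = mex{0,1} = 2
g(8) = mex{1} = 0
g(9) = mex{1,2} = 0
g(10) = mex{1,2} = 0
g(11) = mex{0,2} = 1
So g(11) = 1.
The value of a disjunctive sum is the nim-sum of the parts.
Combined value = 0 ⊕ 1 ⊕ 1 = 0.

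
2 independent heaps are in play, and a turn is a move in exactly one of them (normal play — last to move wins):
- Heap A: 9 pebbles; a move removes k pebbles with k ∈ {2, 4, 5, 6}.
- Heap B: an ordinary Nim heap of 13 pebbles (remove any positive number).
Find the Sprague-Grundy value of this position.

Build the Grundy sequence for heap A with g(k) = mex{g(k−s) : s ∈ {2, 4, 5, 6}, s ≤ k}:
k:     0  1  2  3  4  5  6  7  8  9
g(k):  0  0  1  1  2  2  3  3  0  0
So g(9) = 0.
Heap B is a plain Nim heap of size 13, so its Grundy value is 13.
By the Sprague-Grundy theorem, the Grundy value of a sum of independent games is the XOR of the component values.
Combined value = 0 XOR 13 = 13.

13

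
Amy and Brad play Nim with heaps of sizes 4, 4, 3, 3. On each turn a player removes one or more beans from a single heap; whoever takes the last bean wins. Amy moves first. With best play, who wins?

Brad wins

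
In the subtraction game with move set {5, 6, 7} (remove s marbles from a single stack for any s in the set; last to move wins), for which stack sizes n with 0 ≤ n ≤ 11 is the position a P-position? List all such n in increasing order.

0, 1, 2, 3, 4

Build the Grundy sequence with g(k) = mex{g(k−s) : s ∈ {5, 6, 7}, s ≤ k}:
k:     0  1  2  3  4  5  6  7  8  9 10 11
g(k):  0  0  0  0  0  1  1  1  1  1  2  2
The P-positions (g = 0) in 0..11 are 0, 1, 2, 3, 4.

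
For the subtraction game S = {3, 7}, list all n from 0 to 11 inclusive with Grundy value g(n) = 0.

Compute g(0), g(1), … for moves {3, 7}:
k:     0  1  2  3  4  5  6  7  8  9 10 11
g(k):  0  0  0  1  1  1  0  2  2  1  0  0
The P-positions (g = 0) in 0..11 are 0, 1, 2, 6, 10, 11.

0, 1, 2, 6, 10, 11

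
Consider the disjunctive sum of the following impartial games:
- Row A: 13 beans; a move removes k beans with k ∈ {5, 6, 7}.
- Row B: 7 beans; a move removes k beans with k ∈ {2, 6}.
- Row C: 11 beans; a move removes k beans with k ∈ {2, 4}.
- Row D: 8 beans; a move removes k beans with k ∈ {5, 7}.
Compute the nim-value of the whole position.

Grundy values for row A (subtraction set {5, 6, 7}):
g(0) = mex{} = 0
g(1) = mex{} = 0
g(2) = mex{} = 0
g(3) = mex{} = 0
g(4) = mex{} = 0
g(5) = mex{0} = 1
g(6) = mex{0} = 1
g(7) = mex{0} = 1
g(8) = mex{0} = 1
g(9) = mex{0} = 1
g(10) = mex{0,1} = 2
g(11) = mex{0,1} = 2
g(12) = mex{1} = 0
g(13) = mex{1} = 0
So g(13) = 0.
For row B, compute g(0), g(1), … with moves {2, 6}:
k:     0  1  2  3  4  5  6  7
g(k):  0  0  1  1  0  0  1  1
So g(7) = 1.
For row C, compute g(0), g(1), … with moves {2, 4}:
k:     0  1  2  3  4  5  6  7  8  9 10 11
g(k):  0  0  1  1  2  2  0  0  1  1  2  2
So g(11) = 2.
Build the Grundy sequence for row D with g(k) = mex{g(k−s) : s ∈ {5, 7}, s ≤ k}:
g(0) = mex{} = 0
g(1) = mex{} = 0
g(2) = mex{} = 0
g(3) = mex{} = 0
g(4) = mex{} = 0
g(5) = mex{0} = 1
g(6) = mex{0} = 1
g(7) = mex{0} = 1
g(8) = mex{0} = 1
So g(8) = 1.
The value of a disjunctive sum is the nim-sum of the parts.
Combined value = 0 ⊕ 1 ⊕ 2 ⊕ 1 = 2.

2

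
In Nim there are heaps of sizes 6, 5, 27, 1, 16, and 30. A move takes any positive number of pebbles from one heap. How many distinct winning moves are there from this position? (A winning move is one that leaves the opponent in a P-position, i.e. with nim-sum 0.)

In binary:
  00110  (6)
  00101  (5)
  11011  (27)
  00001  (1)
  10000  (16)
  11110  (30)
  -----
  10111  (23)
The overall nim-sum is X = 23. A heap of size p has a winning move iff p XOR X < p (reduce it to p XOR X).
  6: 6 XOR 23 = 17 ≥ 6 — no move.
  5: 5 XOR 23 = 18 ≥ 5 — no move.
  27: 27 XOR 23 = 12 < 27 — winning move (to 12).
  1: 1 XOR 23 = 22 ≥ 1 — no move.
  16: 16 XOR 23 = 7 < 16 — winning move (to 7).
  30: 30 XOR 23 = 9 < 30 — winning move (to 9).
That gives 3 winning moves.

3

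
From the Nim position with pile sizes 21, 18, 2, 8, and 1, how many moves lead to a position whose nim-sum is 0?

1

Compute the nim-sum pairwise:
21 ^ 18 = 7
7 ^ 2 = 5
5 ^ 8 = 13
13 ^ 1 = 12
The overall nim-sum is X = 12. A pile of size p has a winning move iff p XOR X < p (reduce it to p XOR X).
  21: 21 XOR 12 = 25 ≥ 21 — no move.
  18: 18 XOR 12 = 30 ≥ 18 — no move.
  2: 2 XOR 12 = 14 ≥ 2 — no move.
  8: 8 XOR 12 = 4 < 8 — winning move (to 4).
  1: 1 XOR 12 = 13 ≥ 1 — no move.
That gives 1 winning move.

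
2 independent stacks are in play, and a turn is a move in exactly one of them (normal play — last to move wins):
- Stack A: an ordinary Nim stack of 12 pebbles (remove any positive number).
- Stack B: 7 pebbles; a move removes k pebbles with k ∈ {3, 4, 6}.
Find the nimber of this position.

Stack A is a plain Nim stack of size 12, so its Grundy value is 12.
Grundy values for stack B (subtraction set {3, 4, 6}):
k:     0  1  2  3  4  5  6  7
g(k):  0  0  0  1  1  1  2  2
So g(7) = 2.
By the Sprague-Grundy theorem, the Grundy value of a sum of independent games is the XOR of the component values.
Combined value = 12 XOR 2 = 14.

14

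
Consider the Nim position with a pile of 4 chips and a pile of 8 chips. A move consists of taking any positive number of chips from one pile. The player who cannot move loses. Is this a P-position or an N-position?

N-position

Nim-sum: 4 ^ 8 = 12.
The nim-sum is 12 ≠ 0, so this is an N-position: the player to move can win.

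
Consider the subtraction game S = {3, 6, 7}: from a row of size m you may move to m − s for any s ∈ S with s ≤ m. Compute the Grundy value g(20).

0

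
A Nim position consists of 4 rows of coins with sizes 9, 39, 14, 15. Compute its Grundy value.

Nim-sum: 9 XOR 39 XOR 14 XOR 15 = 47.

47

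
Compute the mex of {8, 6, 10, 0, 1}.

The values 0, 1 are all present; 2 is the first non-negative integer missing from the set.

2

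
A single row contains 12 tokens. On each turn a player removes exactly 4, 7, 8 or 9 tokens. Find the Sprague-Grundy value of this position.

3

Compute g(0), g(1), … for moves {4, 7, 8, 9}:
k:     0  1  2  3  4  5  6  7  8  9 10 11 12
g(k):  0  0  0  0  1  1  1  1  2  2  2  2  3
So g(12) = 3.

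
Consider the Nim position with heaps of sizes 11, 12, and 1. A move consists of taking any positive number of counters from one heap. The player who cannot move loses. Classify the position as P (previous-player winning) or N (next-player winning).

N-position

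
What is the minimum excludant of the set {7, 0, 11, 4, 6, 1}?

The values 0, 1 are all present; 2 is the first non-negative integer missing from the set.

2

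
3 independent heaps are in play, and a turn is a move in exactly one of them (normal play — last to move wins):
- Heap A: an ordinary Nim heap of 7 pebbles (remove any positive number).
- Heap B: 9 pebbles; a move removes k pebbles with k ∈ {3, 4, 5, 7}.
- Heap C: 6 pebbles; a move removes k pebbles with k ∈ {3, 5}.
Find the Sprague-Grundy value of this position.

Heap A is a plain Nim heap of size 7, so its Grundy value is 7.
Build the Grundy sequence for heap B with g(k) = mex{g(k−s) : s ∈ {3, 4, 5, 7}, s ≤ k}:
k:     0  1  2  3  4  5  6  7  8  9
g(k):  0  0  0  1  1  1  2  2  2  3
So g(9) = 3.
Grundy values for heap C (subtraction set {3, 5}):
k:     0  1  2  3  4  5  6
g(k):  0  0  0  1  1  1  2
So g(6) = 2.
By the Sprague-Grundy theorem, the Grundy value of a sum of independent games is the XOR of the component values.
Combined value = 7 XOR 3 XOR 2 = 6.

6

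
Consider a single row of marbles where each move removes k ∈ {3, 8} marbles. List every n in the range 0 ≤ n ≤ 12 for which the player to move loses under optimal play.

0, 1, 2, 6, 7, 11, 12

Compute g(0), g(1), … for moves {3, 8}:
k:     0  1  2  3  4  5  6  7  8  9 10 11 12
g(k):  0  0  0  1  1  1  0  0  2  1  1  0  0
The P-positions (g = 0) in 0..12 are 0, 1, 2, 6, 7, 11, 12.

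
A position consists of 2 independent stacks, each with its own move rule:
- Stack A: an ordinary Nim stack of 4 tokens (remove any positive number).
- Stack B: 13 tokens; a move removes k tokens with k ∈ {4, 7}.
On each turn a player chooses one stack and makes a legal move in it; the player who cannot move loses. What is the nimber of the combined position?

4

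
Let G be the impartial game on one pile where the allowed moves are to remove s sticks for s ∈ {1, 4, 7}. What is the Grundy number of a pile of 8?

0

Compute g(0), g(1), … for moves {1, 4, 7}:
g(0) = mex{} = 0
g(1) = mex{0} = 1
g(2) = mex{1} = 0
g(3) = mex{0} = 1
g(4) = mex{0,1} = 2
g(5) = mex{1,2} = 0
g(6) = mex{0} = 1
g(7) = mex{0,1} = 2
g(8) = mex{1,2} = 0
So g(8) = 0.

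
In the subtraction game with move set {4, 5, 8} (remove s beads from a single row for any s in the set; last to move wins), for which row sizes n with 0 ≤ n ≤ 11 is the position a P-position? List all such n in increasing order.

0, 1, 2, 3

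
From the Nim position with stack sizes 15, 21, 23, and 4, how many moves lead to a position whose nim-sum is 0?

1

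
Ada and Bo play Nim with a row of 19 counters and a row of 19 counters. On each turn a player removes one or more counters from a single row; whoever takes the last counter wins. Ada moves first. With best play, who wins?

Bitwise XOR of the heap sizes:
  10011  (19)
  10011  (19)
  -----
  00000  (0)
The nim-sum is 0, so this is a P-position: the player to move is in a losing position under optimal play; Ada is about to move from it and so loses — Bo wins.

Bo wins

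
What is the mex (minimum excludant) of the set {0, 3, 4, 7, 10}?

1

0 is in the set but 1 is not, so the mex is 1.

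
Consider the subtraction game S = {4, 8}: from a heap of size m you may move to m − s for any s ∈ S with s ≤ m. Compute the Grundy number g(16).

1

Build the Grundy sequence with g(k) = mex{g(k−s) : s ∈ {4, 8}, s ≤ k}:
k:     0  1  2  3  4  5  6  7  8  9 10 11 12 13 14 15 16
g(k):  0  0  0  0  1  1  1  1  2  2  2  2  0  0  0  0  1
So g(16) = 1.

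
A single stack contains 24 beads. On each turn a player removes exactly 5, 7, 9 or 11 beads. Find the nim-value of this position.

1

Compute g(0), g(1), … for moves {5, 7, 9, 11}:
k:     0  1  2  3  4  5  6  7  8  9 10 11 12 13 14 15 16 17 18 19 20 21 22 23 24
g(k):  0  0  0  0  0  1  1  1  1  1  2  2  2  2  2  3  0  0  0  0  0  1  1  1  1
So g(24) = 1.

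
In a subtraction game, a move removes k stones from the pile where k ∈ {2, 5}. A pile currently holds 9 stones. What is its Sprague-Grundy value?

1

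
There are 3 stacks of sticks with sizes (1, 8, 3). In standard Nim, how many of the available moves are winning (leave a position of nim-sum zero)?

1

Nim-sum: 1 ^ 8 ^ 3 = 10.
The overall nim-sum is X = 10. A stack of size p has a winning move iff p XOR X < p (reduce it to p XOR X).
  1: 1 XOR 10 = 11 ≥ 1 — no move.
  8: 8 XOR 10 = 2 < 8 — winning move (to 2).
  3: 3 XOR 10 = 9 ≥ 3 — no move.
That gives 1 winning move.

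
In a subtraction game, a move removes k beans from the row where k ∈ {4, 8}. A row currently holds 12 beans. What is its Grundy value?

Compute g(0), g(1), … for moves {4, 8}:
g(0) = mex{} = 0
g(1) = mex{} = 0
g(2) = mex{} = 0
g(3) = mex{} = 0
g(4) = mex{0} = 1
g(5) = mex{0} = 1
g(6) = mex{0} = 1
g(7) = mex{0} = 1
g(8) = mex{0,1} = 2
g(9) = mex{0,1} = 2
g(10) = mex{0,1} = 2
g(11) = mex{0,1} = 2
g(12) = mex{1,2} = 0
So g(12) = 0.

0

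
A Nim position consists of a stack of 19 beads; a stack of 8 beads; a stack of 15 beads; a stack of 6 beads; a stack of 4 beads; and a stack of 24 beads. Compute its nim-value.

14

Nim-sum: 19 XOR 8 XOR 15 XOR 6 XOR 4 XOR 24 = 14.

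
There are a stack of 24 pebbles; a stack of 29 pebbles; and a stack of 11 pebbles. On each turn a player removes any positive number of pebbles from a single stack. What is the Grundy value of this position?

Compute the nim-sum pairwise:
24 ⊕ 29 = 5
5 ⊕ 11 = 14

14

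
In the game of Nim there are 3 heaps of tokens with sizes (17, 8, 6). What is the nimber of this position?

In binary:
  10001  (17)
  01000  (8)
  00110  (6)
  -----
  11111  (31)

31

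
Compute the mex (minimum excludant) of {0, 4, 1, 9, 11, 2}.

3

The values 0, 1, 2 are all present; 3 is the first non-negative integer missing from the set.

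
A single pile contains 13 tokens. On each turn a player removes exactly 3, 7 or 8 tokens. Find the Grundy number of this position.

Grundy values for subtraction set {3, 7, 8}:
k:     0  1  2  3  4  5  6  7  8  9 10 11 12 13
g(k):  0  0  0  1  1  1  0  2  2  1  3  0  0  2
So g(13) = 2.

2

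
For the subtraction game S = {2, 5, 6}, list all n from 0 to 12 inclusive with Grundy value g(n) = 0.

0, 1, 4, 8, 11, 12

Build the Grundy sequence with g(k) = mex{g(k−s) : s ∈ {2, 5, 6}, s ≤ k}:
k:     0  1  2  3  4  5  6  7  8  9 10 11 12
g(k):  0  0  1  1  0  2  1  3  0  2  1  0  0
The P-positions (g = 0) in 0..12 are 0, 1, 4, 8, 11, 12.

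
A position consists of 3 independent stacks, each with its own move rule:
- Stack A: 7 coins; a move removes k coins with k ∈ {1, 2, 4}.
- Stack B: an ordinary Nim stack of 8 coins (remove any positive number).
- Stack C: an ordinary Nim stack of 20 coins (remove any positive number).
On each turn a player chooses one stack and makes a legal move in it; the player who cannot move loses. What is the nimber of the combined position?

29

Grundy values for stack A (subtraction set {1, 2, 4}):
k:     0  1  2  3  4  5  6  7
g(k):  0  1  2  0  1  2  0  1
So g(7) = 1.
Stack B is a plain Nim stack of size 8, so its Grundy value is 8.
Stack C is a plain Nim stack of size 20, so its Grundy value is 20.
By the Sprague-Grundy theorem, the Grundy value of a sum of independent games is the XOR of the component values.
Combined value = 1 XOR 8 XOR 20 = 29.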